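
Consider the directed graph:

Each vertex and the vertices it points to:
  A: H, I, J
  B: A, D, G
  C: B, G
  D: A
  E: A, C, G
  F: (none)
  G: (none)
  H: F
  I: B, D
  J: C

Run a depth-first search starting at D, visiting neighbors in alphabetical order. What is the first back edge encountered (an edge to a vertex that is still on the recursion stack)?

DFS from D (visiting neighbors in alphabetical order); mark gray on enter, black on exit:
D gray
  A gray
    H gray
      F gray
      F black
    H black
    I gray
      B gray
        B→A: A is gray → back edge
First back edge: B → A.

B->A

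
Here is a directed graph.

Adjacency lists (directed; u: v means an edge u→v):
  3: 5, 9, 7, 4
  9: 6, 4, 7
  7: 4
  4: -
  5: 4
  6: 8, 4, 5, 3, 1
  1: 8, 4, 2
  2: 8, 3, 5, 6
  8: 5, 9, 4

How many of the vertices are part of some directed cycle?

A vertex is on a directed cycle iff it belongs to a strongly connected component of size ≥ 2 (or has a self-loop).
The vertices on cycles are {1, 2, 3, 6, 8, 9} — 6 in total.

6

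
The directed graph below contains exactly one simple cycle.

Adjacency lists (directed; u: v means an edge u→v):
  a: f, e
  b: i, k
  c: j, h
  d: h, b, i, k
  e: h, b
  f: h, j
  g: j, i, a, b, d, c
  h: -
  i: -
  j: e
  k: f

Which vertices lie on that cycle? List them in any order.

DFS with gray/black marking from j:
j gray
  e gray
    h gray
    h black
    b gray
      i gray
      i black
      k gray
        f gray
          f→h: h black — skip
          f→j: j is gray → back edge
Back edge closes the cycle j → e → b → k → f → j; its vertices are {b, e, f, j, k}.

b, e, f, j, k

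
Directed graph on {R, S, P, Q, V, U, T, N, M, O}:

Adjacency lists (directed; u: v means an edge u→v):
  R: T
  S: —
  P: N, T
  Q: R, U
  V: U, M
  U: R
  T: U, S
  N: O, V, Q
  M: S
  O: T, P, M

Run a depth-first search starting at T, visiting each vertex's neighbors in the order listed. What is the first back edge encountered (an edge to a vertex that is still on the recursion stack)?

DFS from T (visiting each vertex's neighbors in the order listed); mark gray on enter, black on exit:
T gray
  U gray
    R gray
      R→T: T is gray → back edge
First back edge: R → T.

R→T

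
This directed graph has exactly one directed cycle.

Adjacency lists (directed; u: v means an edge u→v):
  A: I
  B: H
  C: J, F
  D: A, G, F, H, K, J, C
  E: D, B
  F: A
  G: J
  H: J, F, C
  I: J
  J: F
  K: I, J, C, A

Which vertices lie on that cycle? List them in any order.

DFS with gray/black marking from A:
A gray
  I gray
    J gray
      F gray
        F→A: A is gray → back edge
Back edge closes the cycle A → I → J → F → A; its vertices are {A, F, I, J}.

A, F, I, J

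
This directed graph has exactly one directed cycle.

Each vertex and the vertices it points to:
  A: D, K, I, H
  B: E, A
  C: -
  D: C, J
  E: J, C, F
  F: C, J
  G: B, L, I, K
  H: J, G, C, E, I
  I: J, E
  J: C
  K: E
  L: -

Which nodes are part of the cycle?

A, B, G, H

DFS with gray/black marking from G:
G gray
  B gray
    E gray
      J gray
        C gray
        C black
      J black
      E→C: C black — skip
      F gray
        F→C: C black — skip
        F→J: J black — skip
      F black
    E black
    A gray
      D gray
        D→C: C black — skip
        D→J: J black — skip
      D black
      K gray
        K→E: E black — skip
      K black
      I gray
        I→J: J black — skip
        I→E: E black — skip
      I black
      H gray
        H→J: J black — skip
        H→G: G is gray → back edge
Back edge closes the cycle G → B → A → H → G; its vertices are {A, B, G, H}.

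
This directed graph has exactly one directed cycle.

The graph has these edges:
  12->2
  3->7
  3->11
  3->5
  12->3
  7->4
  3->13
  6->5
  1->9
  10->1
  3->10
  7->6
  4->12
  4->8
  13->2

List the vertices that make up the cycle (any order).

DFS with gray/black marking from 12:
12 gray
  3 gray
    13 gray
      2 gray
      2 black
    13 black
    7 gray
      6 gray
        5 gray
        5 black
      6 black
      4 gray
        8 gray
        8 black
        4→12: 12 is gray → back edge
Back edge closes the cycle 12 → 3 → 7 → 4 → 12; its vertices are {3, 4, 7, 12}.

3, 4, 7, 12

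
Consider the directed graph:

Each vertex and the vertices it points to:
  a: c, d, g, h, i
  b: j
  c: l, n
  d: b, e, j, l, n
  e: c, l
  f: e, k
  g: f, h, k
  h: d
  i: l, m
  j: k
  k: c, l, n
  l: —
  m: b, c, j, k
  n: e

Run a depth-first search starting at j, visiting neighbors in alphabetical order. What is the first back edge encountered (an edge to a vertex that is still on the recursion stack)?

e→c

DFS from j (visiting neighbors in alphabetical order); mark gray on enter, black on exit:
j gray
  k gray
    c gray
      l gray
      l black
      n gray
        e gray
          e→c: c is gray → back edge
First back edge: e → c.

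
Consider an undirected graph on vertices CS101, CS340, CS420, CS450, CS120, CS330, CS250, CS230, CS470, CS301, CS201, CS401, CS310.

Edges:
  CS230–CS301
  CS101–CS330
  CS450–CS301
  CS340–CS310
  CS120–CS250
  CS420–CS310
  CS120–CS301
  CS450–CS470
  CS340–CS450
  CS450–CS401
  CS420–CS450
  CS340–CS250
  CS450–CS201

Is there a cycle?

Yes

DFS, tracking each vertex's parent; an edge to a visited non-parent vertex closes a cycle.
Start from CS420:
visit CS420 (parent –)
  visit CS450 (parent CS420)
    visit CS470 (parent CS450)
      CS470–CS450: parent, skip
    visit CS340 (parent CS450)
      CS340–CS450: parent, skip
      visit CS250 (parent CS340)
        CS250–CS340: parent, skip
        visit CS120 (parent CS250)
          visit CS301 (parent CS120)
            visit CS230 (parent CS301)
              CS230–CS301: parent, skip
            CS301–CS450: CS450 visited and ≠ parent → cycle
Cycle: CS450 – CS340 – CS250 – CS120 – CS301 – CS450.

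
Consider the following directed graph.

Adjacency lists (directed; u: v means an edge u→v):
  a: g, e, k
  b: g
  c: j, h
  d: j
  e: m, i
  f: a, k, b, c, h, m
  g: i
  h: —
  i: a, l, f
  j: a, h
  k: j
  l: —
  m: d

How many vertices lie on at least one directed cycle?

11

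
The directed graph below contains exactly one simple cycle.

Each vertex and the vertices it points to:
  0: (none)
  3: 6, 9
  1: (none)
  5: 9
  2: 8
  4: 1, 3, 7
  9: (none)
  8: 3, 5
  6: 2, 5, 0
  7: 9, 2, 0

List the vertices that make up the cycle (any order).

DFS with gray/black marking from 3:
3 gray
  6 gray
    2 gray
      8 gray
        8→3: 3 is gray → back edge
Back edge closes the cycle 3 → 6 → 2 → 8 → 3; its vertices are {2, 3, 6, 8}.

2, 3, 6, 8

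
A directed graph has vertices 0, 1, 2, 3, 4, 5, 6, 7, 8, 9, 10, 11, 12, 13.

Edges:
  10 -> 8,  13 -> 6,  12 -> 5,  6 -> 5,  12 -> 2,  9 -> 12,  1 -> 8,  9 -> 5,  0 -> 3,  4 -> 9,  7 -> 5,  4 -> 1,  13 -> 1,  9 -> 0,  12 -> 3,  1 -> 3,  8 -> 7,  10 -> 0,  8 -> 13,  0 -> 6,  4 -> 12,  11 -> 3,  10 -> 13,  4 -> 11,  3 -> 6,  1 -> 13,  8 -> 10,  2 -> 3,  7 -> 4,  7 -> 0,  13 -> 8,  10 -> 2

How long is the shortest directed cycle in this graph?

For each vertex v, BFS finds the shortest path from v back to v.
The shortest such closed walk is 10 → 8 → 10, length 2.

2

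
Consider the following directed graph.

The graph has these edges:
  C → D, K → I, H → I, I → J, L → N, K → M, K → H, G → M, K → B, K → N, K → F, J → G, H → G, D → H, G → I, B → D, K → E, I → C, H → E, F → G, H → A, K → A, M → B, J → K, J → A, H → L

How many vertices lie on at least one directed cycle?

A vertex is on a directed cycle iff it belongs to a strongly connected component of size ≥ 2 (or has a self-loop).
The vertices on cycles are {B, C, D, F, G, H, I, J, K, M} — 10 in total.

10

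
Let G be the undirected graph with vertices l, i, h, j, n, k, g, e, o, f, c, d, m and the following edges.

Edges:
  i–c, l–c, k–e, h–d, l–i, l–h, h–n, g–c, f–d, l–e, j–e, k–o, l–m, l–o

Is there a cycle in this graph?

DFS, tracking each vertex's parent; an edge to a visited non-parent vertex closes a cycle.
Start from k:
visit k (parent –)
  visit o (parent k)
    o–k: parent, skip
    visit l (parent o)
      visit c (parent l)
        visit i (parent c)
          i–c: parent, skip
          i–l: l visited and ≠ parent → cycle
Cycle: l – c – i – l.

Yes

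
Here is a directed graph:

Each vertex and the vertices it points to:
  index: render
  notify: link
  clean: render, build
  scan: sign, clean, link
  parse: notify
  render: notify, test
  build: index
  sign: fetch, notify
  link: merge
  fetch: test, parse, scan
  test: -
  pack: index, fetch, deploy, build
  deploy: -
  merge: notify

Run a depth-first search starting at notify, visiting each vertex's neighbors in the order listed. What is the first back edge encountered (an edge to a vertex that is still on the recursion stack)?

DFS from notify (visiting each vertex's neighbors in the order listed); mark gray on enter, black on exit:
notify gray
  link gray
    merge gray
      merge→notify: notify is gray → back edge
First back edge: merge → notify.

merge→notify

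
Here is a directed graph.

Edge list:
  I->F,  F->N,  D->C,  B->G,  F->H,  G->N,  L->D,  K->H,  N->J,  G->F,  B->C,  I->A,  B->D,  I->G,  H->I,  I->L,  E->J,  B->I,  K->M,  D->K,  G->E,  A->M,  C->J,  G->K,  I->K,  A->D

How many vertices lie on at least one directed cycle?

8

A vertex is on a directed cycle iff it belongs to a strongly connected component of size ≥ 2 (or has a self-loop).
The vertices on cycles are {A, D, F, G, H, I, K, L} — 8 in total.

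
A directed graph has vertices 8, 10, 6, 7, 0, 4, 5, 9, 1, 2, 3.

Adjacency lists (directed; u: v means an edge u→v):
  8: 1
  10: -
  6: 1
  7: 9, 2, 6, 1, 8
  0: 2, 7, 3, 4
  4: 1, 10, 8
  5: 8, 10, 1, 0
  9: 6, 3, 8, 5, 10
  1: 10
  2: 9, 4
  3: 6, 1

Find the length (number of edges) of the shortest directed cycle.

For each vertex v, BFS finds the shortest path from v back to v.
The shortest such closed walk is 0 → 2 → 9 → 5 → 0, length 4.

4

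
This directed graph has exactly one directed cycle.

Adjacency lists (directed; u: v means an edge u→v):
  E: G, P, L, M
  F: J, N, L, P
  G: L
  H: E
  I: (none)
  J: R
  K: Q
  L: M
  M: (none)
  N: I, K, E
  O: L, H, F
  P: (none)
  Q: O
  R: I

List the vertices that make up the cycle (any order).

F, K, N, O, Q

DFS with gray/black marking from O:
O gray
  L gray
    M gray
    M black
  L black
  H gray
    E gray
      G gray
        G→L: L black — skip
      G black
      P gray
      P black
      E→L: L black — skip
      E→M: M black — skip
    E black
  H black
  F gray
    J gray
      R gray
        I gray
        I black
      R black
    J black
    N gray
      N→I: I black — skip
      K gray
        Q gray
          Q→O: O is gray → back edge
Back edge closes the cycle O → F → N → K → Q → O; its vertices are {F, K, N, O, Q}.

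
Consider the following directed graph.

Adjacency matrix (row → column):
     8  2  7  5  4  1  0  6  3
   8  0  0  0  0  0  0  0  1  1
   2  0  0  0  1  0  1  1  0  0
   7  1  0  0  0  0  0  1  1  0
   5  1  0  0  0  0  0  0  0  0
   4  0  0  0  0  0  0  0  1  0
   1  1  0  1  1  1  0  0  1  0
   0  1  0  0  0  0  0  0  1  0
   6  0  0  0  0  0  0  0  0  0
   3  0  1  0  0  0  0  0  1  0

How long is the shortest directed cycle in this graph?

For each vertex v, BFS finds the shortest path from v back to v.
The shortest such closed walk is 2 → 0 → 8 → 3 → 2, length 4.

4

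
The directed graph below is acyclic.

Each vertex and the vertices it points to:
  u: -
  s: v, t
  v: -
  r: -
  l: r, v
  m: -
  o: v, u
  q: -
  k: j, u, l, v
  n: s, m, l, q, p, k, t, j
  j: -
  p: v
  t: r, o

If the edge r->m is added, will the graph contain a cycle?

Adding r→m creates a cycle iff m can already reach r.
Explore from m: no path reaches r. The graph stays acyclic.

No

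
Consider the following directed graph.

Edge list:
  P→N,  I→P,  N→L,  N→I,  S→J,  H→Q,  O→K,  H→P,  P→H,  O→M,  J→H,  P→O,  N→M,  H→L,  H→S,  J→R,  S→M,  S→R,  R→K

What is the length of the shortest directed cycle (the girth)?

2

For each vertex v, BFS finds the shortest path from v back to v.
The shortest such closed walk is H → P → H, length 2.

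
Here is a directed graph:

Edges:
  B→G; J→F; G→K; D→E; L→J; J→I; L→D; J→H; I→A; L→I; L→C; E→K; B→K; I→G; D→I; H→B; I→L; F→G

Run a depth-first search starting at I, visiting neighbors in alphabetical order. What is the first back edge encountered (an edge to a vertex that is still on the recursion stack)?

DFS from I (visiting neighbors in alphabetical order); mark gray on enter, black on exit:
I gray
  A gray
  A black
  G gray
    K gray
    K black
  G black
  L gray
    C gray
    C black
    D gray
      E gray
        E→K: K black — skip
      E black
      D→I: I is gray → back edge
First back edge: D → I.

D->I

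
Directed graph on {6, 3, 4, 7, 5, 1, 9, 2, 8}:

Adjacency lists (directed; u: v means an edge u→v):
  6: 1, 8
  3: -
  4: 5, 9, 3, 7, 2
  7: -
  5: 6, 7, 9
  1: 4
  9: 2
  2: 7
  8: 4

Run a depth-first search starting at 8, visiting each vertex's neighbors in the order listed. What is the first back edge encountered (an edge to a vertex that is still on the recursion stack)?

DFS from 8 (visiting each vertex's neighbors in the order listed); mark gray on enter, black on exit:
8 gray
  4 gray
    5 gray
      6 gray
        1 gray
          1→4: 4 is gray → back edge
First back edge: 1 → 4.

1→4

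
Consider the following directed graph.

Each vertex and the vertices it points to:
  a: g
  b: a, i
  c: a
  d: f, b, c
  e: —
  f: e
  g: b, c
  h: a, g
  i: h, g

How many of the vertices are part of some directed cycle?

A vertex is on a directed cycle iff it belongs to a strongly connected component of size ≥ 2 (or has a self-loop).
The vertices on cycles are {a, b, c, g, h, i} — 6 in total.

6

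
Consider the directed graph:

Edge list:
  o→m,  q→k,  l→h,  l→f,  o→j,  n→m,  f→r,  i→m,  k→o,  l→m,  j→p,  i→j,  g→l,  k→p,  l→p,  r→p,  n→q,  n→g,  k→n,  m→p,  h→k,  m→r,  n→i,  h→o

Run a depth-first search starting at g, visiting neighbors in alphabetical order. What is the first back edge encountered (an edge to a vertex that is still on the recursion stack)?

n->g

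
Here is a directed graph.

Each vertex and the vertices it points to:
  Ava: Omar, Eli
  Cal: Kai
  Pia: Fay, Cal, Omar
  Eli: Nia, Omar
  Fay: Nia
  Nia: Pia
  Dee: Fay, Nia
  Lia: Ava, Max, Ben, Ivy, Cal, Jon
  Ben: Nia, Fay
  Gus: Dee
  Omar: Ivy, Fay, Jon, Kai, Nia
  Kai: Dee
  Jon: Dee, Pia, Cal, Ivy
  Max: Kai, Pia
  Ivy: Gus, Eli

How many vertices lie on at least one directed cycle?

A vertex is on a directed cycle iff it belongs to a strongly connected component of size ≥ 2 (or has a self-loop).
The vertices on cycles are {Cal, Dee, Eli, Fay, Gus, Ivy, Jon, Kai, Nia, Pia, Omar} — 11 in total.

11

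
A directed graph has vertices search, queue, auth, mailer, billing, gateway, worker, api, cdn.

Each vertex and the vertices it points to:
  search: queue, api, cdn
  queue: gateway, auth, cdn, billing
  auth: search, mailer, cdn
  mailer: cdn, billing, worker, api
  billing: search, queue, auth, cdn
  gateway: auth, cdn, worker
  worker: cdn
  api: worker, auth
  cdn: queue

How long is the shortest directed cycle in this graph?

For each vertex v, BFS finds the shortest path from v back to v.
The shortest such closed walk is billing → queue → billing, length 2.

2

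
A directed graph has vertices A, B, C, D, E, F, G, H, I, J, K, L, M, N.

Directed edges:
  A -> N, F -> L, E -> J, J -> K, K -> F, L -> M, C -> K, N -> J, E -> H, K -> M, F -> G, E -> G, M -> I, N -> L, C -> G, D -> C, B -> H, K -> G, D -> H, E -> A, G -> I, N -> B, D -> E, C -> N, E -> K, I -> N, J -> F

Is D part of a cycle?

No

D lies on a cycle iff there is a path from D back to itself.
Exploring from D, it never reaches itself; equivalently, its strongly connected component is a singleton.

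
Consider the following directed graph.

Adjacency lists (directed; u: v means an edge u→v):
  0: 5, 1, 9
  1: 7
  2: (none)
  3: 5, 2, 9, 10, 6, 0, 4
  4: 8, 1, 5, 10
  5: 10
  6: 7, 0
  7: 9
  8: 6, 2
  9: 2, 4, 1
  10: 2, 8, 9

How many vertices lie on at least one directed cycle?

A vertex is on a directed cycle iff it belongs to a strongly connected component of size ≥ 2 (or has a self-loop).
The vertices on cycles are {0, 1, 4, 5, 6, 7, 8, 9, 10} — 9 in total.

9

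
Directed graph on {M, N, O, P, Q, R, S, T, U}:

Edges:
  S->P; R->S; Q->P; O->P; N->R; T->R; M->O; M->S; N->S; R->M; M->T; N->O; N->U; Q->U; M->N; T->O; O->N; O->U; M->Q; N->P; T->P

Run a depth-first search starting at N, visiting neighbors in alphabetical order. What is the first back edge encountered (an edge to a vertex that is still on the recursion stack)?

DFS from N (visiting neighbors in alphabetical order); mark gray on enter, black on exit:
N gray
  O gray
    O→N: N is gray → back edge
First back edge: O → N.

O->N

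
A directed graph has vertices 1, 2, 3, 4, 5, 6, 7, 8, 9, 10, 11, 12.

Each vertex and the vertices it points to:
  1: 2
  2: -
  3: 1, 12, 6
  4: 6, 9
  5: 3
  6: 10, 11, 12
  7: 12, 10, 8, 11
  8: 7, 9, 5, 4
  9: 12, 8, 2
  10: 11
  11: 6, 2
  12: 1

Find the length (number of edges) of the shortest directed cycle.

2

For each vertex v, BFS finds the shortest path from v back to v.
The shortest such closed walk is 8 → 7 → 8, length 2.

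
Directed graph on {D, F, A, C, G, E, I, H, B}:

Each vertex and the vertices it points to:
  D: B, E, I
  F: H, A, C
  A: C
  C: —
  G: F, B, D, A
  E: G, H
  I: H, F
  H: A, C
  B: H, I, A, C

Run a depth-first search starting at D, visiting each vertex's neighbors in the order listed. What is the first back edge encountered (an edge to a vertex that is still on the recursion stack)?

DFS from D (visiting each vertex's neighbors in the order listed); mark gray on enter, black on exit:
D gray
  B gray
    H gray
      A gray
        C gray
        C black
      A black
      H→C: C black — skip
    H black
    I gray
      I→H: H black — skip
      F gray
        F→H: H black — skip
        F→A: A black — skip
        F→C: C black — skip
      F black
    I black
    B→A: A black — skip
    B→C: C black — skip
  B black
  E gray
    G gray
      G→F: F black — skip
      G→B: B black — skip
      G→D: D is gray → back edge
First back edge: G → D.

G->D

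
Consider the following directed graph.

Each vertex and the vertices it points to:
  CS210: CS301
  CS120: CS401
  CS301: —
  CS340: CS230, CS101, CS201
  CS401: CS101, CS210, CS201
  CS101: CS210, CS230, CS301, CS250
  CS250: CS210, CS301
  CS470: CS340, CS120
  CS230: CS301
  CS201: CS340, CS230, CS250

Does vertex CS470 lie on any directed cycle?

No

CS470 lies on a cycle iff there is a path from CS470 back to itself.
Exploring from CS470, it never reaches itself; equivalently, its strongly connected component is a singleton.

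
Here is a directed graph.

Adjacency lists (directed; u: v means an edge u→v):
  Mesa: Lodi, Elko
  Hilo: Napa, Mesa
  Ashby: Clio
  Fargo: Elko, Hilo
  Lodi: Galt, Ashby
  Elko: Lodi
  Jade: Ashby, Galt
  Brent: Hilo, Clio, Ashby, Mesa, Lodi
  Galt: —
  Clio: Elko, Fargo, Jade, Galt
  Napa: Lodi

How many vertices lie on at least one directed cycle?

9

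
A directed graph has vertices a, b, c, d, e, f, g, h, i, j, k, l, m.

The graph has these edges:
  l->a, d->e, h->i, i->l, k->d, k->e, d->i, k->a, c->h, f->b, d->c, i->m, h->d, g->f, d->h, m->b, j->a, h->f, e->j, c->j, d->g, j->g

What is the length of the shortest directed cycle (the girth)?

2

For each vertex v, BFS finds the shortest path from v back to v.
The shortest such closed walk is d → h → d, length 2.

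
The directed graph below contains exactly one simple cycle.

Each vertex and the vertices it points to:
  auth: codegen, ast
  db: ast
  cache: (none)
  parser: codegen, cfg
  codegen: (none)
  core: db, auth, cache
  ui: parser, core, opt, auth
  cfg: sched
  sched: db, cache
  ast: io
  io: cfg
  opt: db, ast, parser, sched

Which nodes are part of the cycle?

db, io, ast, cfg, sched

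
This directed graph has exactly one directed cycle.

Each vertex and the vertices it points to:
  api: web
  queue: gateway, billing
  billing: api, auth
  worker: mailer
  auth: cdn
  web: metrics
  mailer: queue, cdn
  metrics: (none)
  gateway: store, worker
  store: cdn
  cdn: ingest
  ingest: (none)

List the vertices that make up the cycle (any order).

queue, mailer, worker, gateway

DFS with gray/black marking from queue:
queue gray
  gateway gray
    store gray
      cdn gray
        ingest gray
        ingest black
      cdn black
    store black
    worker gray
      mailer gray
        mailer→queue: queue is gray → back edge
Back edge closes the cycle queue → gateway → worker → mailer → queue; its vertices are {queue, mailer, worker, gateway}.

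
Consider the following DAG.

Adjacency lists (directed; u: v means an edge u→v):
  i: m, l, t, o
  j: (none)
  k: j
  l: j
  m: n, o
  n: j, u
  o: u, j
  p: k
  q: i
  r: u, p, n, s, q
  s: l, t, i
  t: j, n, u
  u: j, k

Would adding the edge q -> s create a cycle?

Adding q→s creates a cycle iff s can already reach q.
Explore from s: no path reaches q. The graph stays acyclic.

No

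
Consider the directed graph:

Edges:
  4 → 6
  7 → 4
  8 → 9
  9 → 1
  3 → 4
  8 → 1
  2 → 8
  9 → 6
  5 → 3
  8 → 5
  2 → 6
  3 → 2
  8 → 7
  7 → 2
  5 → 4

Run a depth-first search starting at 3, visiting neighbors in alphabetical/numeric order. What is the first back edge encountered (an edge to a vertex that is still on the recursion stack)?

DFS from 3 (visiting neighbors in alphabetical/numeric order); mark gray on enter, black on exit:
3 gray
  2 gray
    6 gray
    6 black
    8 gray
      1 gray
      1 black
      5 gray
        5→3: 3 is gray → back edge
First back edge: 5 → 3.

5→3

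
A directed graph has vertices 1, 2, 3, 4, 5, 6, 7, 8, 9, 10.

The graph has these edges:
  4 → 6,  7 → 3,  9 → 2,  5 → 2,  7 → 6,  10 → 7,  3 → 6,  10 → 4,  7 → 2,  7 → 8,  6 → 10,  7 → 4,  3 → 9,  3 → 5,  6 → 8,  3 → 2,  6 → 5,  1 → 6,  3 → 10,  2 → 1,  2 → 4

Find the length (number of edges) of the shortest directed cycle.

3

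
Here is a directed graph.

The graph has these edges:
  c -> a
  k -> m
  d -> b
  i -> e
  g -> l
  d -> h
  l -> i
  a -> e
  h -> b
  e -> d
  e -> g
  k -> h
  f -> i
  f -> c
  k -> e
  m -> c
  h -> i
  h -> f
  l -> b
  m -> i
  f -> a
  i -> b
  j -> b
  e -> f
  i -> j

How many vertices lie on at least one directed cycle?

A vertex is on a directed cycle iff it belongs to a strongly connected component of size ≥ 2 (or has a self-loop).
The vertices on cycles are {a, c, d, e, f, g, h, i, l} — 9 in total.

9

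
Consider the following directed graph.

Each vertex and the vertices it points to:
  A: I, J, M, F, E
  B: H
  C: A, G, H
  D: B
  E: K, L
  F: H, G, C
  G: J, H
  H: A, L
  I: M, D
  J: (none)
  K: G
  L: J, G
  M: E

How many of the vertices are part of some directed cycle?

12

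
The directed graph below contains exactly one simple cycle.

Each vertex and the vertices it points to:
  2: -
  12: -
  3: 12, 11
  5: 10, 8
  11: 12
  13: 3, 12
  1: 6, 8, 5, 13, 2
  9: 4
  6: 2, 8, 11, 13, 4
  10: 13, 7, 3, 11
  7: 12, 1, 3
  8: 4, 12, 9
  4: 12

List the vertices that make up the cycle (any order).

1, 5, 7, 10

DFS with gray/black marking from 1:
1 gray
  6 gray
    2 gray
    2 black
    8 gray
      4 gray
        12 gray
        12 black
      4 black
      8→12: 12 black — skip
      9 gray
        9→4: 4 black — skip
      9 black
    8 black
    11 gray
      11→12: 12 black — skip
    11 black
    13 gray
      3 gray
        3→12: 12 black — skip
        3→11: 11 black — skip
      3 black
      13→12: 12 black — skip
    13 black
    6→4: 4 black — skip
  6 black
  1→8: 8 black — skip
  5 gray
    10 gray
      10→13: 13 black — skip
      7 gray
        7→12: 12 black — skip
        7→1: 1 is gray → back edge
Back edge closes the cycle 1 → 5 → 10 → 7 → 1; its vertices are {1, 5, 7, 10}.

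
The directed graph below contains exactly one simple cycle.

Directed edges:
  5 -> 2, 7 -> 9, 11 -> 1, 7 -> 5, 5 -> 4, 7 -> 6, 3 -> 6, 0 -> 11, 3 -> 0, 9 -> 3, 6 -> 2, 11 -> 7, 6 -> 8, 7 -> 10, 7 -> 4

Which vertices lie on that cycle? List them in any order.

0, 3, 7, 9, 11

DFS with gray/black marking from 11:
11 gray
  7 gray
    6 gray
      2 gray
      2 black
      8 gray
      8 black
    6 black
    10 gray
    10 black
    4 gray
    4 black
    9 gray
      3 gray
        0 gray
          0→11: 11 is gray → back edge
Back edge closes the cycle 11 → 7 → 9 → 3 → 0 → 11; its vertices are {0, 3, 7, 9, 11}.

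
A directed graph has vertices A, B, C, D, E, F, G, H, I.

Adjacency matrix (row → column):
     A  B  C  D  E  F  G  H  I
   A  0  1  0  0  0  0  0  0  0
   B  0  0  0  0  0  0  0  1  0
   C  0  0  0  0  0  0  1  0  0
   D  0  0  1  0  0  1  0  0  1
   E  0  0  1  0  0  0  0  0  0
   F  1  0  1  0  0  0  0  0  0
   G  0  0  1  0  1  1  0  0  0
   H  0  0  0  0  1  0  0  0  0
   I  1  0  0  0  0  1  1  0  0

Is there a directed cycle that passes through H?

Yes

H is on a cycle iff H can reach itself via ≥1 edge.
H → E → C → G → F → A → B → H — yes.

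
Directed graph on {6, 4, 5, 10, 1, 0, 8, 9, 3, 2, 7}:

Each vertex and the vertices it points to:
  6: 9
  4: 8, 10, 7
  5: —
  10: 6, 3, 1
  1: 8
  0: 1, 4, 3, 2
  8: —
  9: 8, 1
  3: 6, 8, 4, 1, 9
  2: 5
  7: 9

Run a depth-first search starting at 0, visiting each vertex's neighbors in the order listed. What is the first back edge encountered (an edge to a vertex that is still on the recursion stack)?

3→4

DFS from 0 (visiting each vertex's neighbors in the order listed); mark gray on enter, black on exit:
0 gray
  1 gray
    8 gray
    8 black
  1 black
  4 gray
    4→8: 8 black — skip
    10 gray
      6 gray
        9 gray
          9→8: 8 black — skip
          9→1: 1 black — skip
        9 black
      6 black
      3 gray
        3→6: 6 black — skip
        3→8: 8 black — skip
        3→4: 4 is gray → back edge
First back edge: 3 → 4.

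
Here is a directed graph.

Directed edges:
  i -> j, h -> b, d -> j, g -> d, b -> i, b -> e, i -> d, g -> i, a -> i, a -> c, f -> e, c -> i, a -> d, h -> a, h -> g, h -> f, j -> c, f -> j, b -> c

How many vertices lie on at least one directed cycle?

4

A vertex is on a directed cycle iff it belongs to a strongly connected component of size ≥ 2 (or has a self-loop).
The vertices on cycles are {c, d, i, j} — 4 in total.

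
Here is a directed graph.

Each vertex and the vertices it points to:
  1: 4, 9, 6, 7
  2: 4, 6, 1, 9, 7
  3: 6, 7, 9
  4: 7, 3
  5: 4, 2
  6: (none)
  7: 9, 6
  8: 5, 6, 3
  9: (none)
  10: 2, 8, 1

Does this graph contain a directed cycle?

DFS with white/gray/black marking, starting from 10:
10 gray
  2 gray
    4 gray
      7 gray
        9 gray
        9 black
        6 gray
        6 black
      7 black
      3 gray
        3→6: 6 black — skip
        3→7: 7 black — skip
        3→9: 9 black — skip
      3 black
    4 black
    2→6: 6 black — skip
    1 gray
      1→4: 4 black — skip
      1→9: 9 black — skip
      1→6: 6 black — skip
      1→7: 7 black — skip
    1 black
    2→9: 9 black — skip
    2→7: 7 black — skip
  2 black
  8 gray
    5 gray
      5→4: 4 black — skip
      5→2: 2 black — skip
    5 black
    8→6: 6 black — skip
    8→3: 3 black — skip
  8 black
  10→1: 1 black — skip
10 black
Every edge goes to a white or black vertex — no back edge, so the graph is acyclic.

No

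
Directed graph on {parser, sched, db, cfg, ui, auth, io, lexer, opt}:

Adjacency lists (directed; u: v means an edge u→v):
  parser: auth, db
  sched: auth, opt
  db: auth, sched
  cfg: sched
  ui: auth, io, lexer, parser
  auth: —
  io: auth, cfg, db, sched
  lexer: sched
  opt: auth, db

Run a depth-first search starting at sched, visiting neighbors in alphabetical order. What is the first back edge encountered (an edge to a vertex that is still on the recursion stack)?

db→sched

DFS from sched (visiting neighbors in alphabetical order); mark gray on enter, black on exit:
sched gray
  auth gray
  auth black
  opt gray
    opt→auth: auth black — skip
    db gray
      db→auth: auth black — skip
      db→sched: sched is gray → back edge
First back edge: db → sched.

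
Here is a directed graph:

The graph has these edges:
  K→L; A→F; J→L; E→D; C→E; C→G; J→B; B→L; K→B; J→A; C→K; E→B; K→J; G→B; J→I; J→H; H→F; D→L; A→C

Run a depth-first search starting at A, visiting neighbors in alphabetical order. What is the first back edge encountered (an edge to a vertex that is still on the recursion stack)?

J->A

DFS from A (visiting neighbors in alphabetical order); mark gray on enter, black on exit:
A gray
  C gray
    E gray
      B gray
        L gray
        L black
      B black
      D gray
        D→L: L black — skip
      D black
    E black
    G gray
      G→B: B black — skip
    G black
    K gray
      K→B: B black — skip
      J gray
        J→A: A is gray → back edge
First back edge: J → A.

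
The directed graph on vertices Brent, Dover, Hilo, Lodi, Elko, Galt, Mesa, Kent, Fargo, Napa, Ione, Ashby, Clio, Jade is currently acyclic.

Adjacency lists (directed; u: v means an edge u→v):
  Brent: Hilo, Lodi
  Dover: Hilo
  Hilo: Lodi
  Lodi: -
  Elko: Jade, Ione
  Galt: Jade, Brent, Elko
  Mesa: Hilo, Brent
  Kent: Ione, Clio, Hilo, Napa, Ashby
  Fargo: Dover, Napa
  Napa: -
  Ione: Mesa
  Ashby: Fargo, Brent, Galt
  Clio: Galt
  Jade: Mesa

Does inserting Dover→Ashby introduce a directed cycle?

Adding Dover→Ashby creates a cycle iff Ashby can already reach Dover.
Path from Ashby: Ashby → Fargo → Dover.
So Ashby → … → Dover → Ashby is a cycle.

Yes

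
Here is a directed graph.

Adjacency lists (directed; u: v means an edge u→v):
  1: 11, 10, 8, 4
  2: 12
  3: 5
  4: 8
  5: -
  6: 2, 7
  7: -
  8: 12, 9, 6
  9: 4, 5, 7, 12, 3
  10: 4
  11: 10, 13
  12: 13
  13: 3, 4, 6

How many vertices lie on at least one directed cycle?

A vertex is on a directed cycle iff it belongs to a strongly connected component of size ≥ 2 (or has a self-loop).
The vertices on cycles are {2, 4, 6, 8, 9, 12, 13} — 7 in total.

7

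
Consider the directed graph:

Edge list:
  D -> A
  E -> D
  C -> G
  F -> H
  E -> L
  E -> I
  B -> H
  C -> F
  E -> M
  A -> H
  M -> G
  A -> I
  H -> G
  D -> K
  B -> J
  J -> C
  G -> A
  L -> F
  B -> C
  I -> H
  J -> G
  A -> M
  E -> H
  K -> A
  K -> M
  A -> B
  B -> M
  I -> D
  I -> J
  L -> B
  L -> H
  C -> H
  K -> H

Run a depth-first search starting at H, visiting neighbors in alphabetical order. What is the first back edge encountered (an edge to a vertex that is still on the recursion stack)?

DFS from H (visiting neighbors in alphabetical order); mark gray on enter, black on exit:
H gray
  G gray
    A gray
      B gray
        C gray
          F gray
            F→H: H is gray → back edge
First back edge: F → H.

F->H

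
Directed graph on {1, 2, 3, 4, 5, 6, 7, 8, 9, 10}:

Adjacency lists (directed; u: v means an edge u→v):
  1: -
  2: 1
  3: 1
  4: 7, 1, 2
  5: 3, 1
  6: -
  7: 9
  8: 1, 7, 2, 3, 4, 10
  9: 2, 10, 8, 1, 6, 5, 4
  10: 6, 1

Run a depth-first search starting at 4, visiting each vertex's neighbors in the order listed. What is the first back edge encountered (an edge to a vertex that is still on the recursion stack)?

8->7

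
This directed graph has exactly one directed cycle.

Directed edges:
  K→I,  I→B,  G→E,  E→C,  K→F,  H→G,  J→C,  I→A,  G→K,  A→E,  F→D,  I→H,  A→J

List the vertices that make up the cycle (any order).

G, H, I, K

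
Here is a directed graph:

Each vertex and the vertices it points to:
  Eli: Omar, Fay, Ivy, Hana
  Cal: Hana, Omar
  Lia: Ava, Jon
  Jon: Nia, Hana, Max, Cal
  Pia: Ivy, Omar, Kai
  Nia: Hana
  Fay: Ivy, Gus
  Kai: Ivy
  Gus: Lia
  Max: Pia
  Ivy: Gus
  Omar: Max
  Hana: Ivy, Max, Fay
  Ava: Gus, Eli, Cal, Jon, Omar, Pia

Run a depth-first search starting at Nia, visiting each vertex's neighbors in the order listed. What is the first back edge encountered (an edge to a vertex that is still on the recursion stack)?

Ava->Gus

DFS from Nia (visiting each vertex's neighbors in the order listed); mark gray on enter, black on exit:
Nia gray
  Hana gray
    Ivy gray
      Gus gray
        Lia gray
          Ava gray
            Ava→Gus: Gus is gray → back edge
First back edge: Ava → Gus.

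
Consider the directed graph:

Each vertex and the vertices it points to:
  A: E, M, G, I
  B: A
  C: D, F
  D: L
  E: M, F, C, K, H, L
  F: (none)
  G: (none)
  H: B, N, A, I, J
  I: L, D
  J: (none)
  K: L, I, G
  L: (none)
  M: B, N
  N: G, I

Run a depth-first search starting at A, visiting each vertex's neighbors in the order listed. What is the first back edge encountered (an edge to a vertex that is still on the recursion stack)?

B→A

DFS from A (visiting each vertex's neighbors in the order listed); mark gray on enter, black on exit:
A gray
  E gray
    M gray
      B gray
        B→A: A is gray → back edge
First back edge: B → A.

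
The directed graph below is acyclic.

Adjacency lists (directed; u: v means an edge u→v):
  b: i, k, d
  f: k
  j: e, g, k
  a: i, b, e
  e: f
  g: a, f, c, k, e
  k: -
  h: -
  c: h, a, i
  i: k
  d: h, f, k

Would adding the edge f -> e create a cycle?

Yes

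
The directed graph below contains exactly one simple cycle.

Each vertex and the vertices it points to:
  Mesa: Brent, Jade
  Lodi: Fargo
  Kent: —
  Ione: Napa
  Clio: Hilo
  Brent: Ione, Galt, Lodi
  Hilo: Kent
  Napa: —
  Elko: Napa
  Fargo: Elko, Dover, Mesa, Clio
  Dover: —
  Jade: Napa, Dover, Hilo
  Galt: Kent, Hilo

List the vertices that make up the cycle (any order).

Lodi, Mesa, Brent, Fargo

DFS with gray/black marking from Fargo:
Fargo gray
  Elko gray
    Napa gray
    Napa black
  Elko black
  Dover gray
  Dover black
  Mesa gray
    Brent gray
      Ione gray
        Ione→Napa: Napa black — skip
      Ione black
      Galt gray
        Kent gray
        Kent black
        Hilo gray
          Hilo→Kent: Kent black — skip
        Hilo black
      Galt black
      Lodi gray
        Lodi→Fargo: Fargo is gray → back edge
Back edge closes the cycle Fargo → Mesa → Brent → Lodi → Fargo; its vertices are {Lodi, Mesa, Brent, Fargo}.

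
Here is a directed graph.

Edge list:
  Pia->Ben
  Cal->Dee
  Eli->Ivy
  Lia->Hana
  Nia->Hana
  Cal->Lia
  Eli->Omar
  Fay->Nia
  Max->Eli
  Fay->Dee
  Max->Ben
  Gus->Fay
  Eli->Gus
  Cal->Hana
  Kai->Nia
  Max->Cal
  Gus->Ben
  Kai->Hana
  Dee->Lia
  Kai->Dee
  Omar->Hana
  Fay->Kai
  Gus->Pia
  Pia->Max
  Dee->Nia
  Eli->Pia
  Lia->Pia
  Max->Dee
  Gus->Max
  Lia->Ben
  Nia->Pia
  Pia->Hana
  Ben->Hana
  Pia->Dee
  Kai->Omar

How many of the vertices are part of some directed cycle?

10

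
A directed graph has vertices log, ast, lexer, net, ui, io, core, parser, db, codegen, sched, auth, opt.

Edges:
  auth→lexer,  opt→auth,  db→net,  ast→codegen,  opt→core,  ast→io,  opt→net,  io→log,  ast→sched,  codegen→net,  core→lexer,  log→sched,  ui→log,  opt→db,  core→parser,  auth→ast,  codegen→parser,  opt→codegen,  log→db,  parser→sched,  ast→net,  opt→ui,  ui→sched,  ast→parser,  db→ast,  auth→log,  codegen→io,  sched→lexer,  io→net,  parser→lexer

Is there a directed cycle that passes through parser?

parser lies on a cycle iff there is a path from parser back to itself.
Exploring from parser, it never reaches itself; equivalently, its strongly connected component is a singleton.

No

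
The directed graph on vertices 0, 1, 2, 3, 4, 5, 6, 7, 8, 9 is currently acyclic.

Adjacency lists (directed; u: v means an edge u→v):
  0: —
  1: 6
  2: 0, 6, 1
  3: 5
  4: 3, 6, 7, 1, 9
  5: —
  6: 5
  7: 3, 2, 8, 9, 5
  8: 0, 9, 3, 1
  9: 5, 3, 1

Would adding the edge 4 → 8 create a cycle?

Adding 4→8 creates a cycle iff 8 can already reach 4.
Explore from 8: no path reaches 4. The graph stays acyclic.

No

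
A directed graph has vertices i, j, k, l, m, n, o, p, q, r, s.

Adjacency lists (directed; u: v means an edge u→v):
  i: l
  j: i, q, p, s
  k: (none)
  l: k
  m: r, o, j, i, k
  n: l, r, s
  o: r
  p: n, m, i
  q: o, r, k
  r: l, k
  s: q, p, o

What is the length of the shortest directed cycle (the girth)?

For each vertex v, BFS finds the shortest path from v back to v.
The shortest such closed walk is p → n → s → p, length 3.

3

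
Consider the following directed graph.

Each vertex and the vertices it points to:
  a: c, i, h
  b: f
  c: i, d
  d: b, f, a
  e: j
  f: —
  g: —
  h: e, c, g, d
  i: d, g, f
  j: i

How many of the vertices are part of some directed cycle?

A vertex is on a directed cycle iff it belongs to a strongly connected component of size ≥ 2 (or has a self-loop).
The vertices on cycles are {a, c, d, e, h, i, j} — 7 in total.

7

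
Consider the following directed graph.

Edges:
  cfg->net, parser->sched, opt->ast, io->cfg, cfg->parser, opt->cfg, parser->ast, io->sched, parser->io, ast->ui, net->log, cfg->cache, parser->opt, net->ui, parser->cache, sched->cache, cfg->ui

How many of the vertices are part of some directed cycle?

4

A vertex is on a directed cycle iff it belongs to a strongly connected component of size ≥ 2 (or has a self-loop).
The vertices on cycles are {io, cfg, opt, parser} — 4 in total.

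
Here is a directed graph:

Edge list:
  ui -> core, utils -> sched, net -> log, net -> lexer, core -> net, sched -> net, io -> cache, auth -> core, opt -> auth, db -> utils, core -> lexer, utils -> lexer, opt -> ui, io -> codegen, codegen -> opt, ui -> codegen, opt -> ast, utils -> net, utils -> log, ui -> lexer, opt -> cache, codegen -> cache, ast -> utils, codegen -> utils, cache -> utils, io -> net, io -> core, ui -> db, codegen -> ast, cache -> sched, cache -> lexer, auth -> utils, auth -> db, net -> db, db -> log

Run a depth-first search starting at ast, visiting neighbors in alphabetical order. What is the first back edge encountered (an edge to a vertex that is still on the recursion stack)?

db→utils

DFS from ast (visiting neighbors in alphabetical order); mark gray on enter, black on exit:
ast gray
  utils gray
    lexer gray
    lexer black
    log gray
    log black
    net gray
      db gray
        db→log: log black — skip
        db→utils: utils is gray → back edge
First back edge: db → utils.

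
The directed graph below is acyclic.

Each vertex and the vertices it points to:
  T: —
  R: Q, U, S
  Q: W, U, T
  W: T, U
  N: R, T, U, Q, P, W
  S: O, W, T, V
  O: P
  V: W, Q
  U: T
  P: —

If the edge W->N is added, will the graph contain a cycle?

Adding W→N creates a cycle iff N can already reach W.
Path from N: N → W.
So N → … → W → N is a cycle.

Yes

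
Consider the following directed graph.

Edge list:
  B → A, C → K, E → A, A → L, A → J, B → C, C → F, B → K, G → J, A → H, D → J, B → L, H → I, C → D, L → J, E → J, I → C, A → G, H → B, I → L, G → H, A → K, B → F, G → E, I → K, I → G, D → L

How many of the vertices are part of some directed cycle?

A vertex is on a directed cycle iff it belongs to a strongly connected component of size ≥ 2 (or has a self-loop).
The vertices on cycles are {A, B, E, G, H, I} — 6 in total.

6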